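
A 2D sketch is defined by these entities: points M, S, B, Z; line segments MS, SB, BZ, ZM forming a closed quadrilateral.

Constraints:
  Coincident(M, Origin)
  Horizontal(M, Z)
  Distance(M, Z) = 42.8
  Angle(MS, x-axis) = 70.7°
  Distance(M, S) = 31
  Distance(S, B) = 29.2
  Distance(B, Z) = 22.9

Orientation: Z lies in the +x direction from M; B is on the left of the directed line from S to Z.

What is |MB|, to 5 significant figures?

44.741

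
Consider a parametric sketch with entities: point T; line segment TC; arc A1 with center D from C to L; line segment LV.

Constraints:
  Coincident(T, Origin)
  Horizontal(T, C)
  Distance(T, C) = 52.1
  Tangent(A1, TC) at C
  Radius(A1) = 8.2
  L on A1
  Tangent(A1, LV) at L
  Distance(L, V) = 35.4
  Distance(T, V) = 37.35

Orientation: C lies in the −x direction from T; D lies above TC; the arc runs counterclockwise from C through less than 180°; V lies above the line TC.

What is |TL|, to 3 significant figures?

46.0

Checks: |DL| = 8.200 ✓; ∠(DL, LV) = 90.00° ✓; |LV| = 35.40 ✓; |TV| = 37.35 ✓.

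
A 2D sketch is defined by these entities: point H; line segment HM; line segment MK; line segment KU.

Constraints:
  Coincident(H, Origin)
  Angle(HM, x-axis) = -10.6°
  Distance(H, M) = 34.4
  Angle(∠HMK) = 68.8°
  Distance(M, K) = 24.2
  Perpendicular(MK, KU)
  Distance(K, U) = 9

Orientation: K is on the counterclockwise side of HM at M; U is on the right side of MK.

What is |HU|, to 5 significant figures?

42.722

H is at the origin; HM runs at -10.6° with length 34.4, so M = 34.4·(cos -10.6°, sin -10.6°) = (33.813, -6.3279). ∠HMK = 68.8°, so MK runs at -10.6° + (180° − 68.8°) = 100.60° from the x-axis; with |MK| = 24.2, K = M + 24.2·(cos 100.60°, sin 100.60°) = (29.361, 17.459). MK ⟂ KU; with |KU| = 9.0 on the right of MK, U = K + 9.0·(0.98294, 0.18395) = (38.208, 19.115). Then |HU| = |U − H| = 42.722.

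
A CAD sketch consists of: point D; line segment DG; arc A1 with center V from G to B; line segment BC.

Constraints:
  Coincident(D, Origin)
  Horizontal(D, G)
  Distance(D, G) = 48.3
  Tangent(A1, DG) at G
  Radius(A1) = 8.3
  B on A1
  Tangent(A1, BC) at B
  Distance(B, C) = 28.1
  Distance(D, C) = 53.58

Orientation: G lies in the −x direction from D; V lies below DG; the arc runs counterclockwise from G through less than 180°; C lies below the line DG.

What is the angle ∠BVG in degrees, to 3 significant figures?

124°

Checks: D = (0.00, 0.00) ✓; |VB| = 8.300 ✓; ∠(VB, BC) = 90.00° ✓; |BC| = 28.10 ✓; |DC| = 53.58 ✓.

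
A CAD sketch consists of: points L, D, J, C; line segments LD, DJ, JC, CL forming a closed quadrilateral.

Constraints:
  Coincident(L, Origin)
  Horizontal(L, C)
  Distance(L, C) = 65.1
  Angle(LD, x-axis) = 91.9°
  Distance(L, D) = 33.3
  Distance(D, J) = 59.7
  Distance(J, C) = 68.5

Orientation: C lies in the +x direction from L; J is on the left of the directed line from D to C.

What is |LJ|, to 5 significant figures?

82.293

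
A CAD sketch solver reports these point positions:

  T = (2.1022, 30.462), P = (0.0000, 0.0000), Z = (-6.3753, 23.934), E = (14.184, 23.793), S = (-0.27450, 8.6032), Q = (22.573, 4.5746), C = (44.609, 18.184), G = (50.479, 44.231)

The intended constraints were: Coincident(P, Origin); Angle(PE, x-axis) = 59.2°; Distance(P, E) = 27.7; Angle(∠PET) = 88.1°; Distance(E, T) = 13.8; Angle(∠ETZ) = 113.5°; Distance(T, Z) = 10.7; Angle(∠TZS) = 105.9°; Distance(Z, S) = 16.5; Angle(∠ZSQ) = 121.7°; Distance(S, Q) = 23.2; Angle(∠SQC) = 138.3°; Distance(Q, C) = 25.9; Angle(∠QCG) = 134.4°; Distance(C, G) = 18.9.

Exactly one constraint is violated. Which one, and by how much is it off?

Distance(C, G) = 18.9 — off by 7.80.

P = (0.00, 0.00) ✓; PE at 59.20° ✓; |PE| = 27.70 ✓; ∠PET = 88.10° ✓; |ET| = 13.80 ✓; ∠ETZ = 113.5° ✓; |TZ| = 10.70 ✓; ∠TZS = 105.9° ✓; |ZS| = 16.50 ✓; ∠ZSQ = 121.7° ✓; |SQ| = 23.20 ✓; ∠SQC = 138.3° ✓; |QC| = 25.90 ✓; ∠QCG = 134.4° ✓; |CG| = 26.70 ✗.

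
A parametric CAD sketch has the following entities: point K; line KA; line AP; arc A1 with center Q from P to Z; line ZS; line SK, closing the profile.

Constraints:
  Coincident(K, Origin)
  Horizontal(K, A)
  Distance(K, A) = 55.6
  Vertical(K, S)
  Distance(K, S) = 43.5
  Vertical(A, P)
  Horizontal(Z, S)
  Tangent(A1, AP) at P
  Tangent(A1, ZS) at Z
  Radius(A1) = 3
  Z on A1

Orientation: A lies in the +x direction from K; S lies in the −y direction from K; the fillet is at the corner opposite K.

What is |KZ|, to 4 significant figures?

68.26

K is at the origin; KA is horizontal with |KA| = 55.6 and A on the +x side, so A = (55.60, 0.000). KS is vertical with |KS| = 43.5 and S on the −y side, so S = (0.000, -43.50). The virtual corner opposite K is at (55.60, -43.50). The tangent condition forces QP to be normal to AP and since A1 is tangent to ZS there, QZ ⟂ ZS, with radius 3.0, so the center Q sits 3.0 in from both sides at Q = (52.60, -40.50). That places the tangent points at P = (55.60, -40.50) on AP and Z = (52.60, -43.50) on ZS. Then |KZ| = |Z − K| = 68.26.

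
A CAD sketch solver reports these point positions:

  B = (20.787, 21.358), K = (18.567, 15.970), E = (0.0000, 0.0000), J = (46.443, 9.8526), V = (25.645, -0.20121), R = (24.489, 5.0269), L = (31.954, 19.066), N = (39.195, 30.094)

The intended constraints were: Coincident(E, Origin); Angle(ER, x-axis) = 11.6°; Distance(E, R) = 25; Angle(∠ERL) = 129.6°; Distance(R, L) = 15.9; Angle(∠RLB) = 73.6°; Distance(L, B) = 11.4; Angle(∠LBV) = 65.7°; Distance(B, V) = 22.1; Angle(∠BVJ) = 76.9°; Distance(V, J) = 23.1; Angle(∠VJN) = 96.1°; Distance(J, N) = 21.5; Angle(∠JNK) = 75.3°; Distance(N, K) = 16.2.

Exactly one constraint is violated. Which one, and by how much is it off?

Distance(N, K) = 16.2 — off by 8.80.

E = (0.00, 0.00) ✓; ER at 11.60° ✓; |ER| = 25.00 ✓; ∠ERL = 129.6° ✓; |RL| = 15.90 ✓; ∠RLB = 73.60° ✓; |LB| = 11.40 ✓; ∠LBV = 65.70° ✓; |BV| = 22.10 ✓; ∠BVJ = 76.90° ✓; |VJ| = 23.10 ✓; ∠VJN = 96.10° ✓; |JN| = 21.50 ✓; ∠JNK = 75.30° ✓; |NK| = 25.00 ✗.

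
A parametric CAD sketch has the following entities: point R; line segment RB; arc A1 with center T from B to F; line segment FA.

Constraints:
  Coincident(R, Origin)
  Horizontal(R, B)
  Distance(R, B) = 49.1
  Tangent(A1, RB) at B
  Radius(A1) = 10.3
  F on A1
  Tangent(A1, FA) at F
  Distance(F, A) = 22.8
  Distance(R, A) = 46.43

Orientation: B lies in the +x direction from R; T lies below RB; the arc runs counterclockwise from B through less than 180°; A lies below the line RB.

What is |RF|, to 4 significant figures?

39.87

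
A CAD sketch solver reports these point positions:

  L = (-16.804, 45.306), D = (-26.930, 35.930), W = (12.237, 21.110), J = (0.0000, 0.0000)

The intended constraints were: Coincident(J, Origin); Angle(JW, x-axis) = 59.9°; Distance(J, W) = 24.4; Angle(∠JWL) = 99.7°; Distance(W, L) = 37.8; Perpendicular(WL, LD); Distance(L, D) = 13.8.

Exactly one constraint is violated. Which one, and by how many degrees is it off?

Perpendicular(WL, LD) — off by 7.40°.

J = (0.00, 0.00) ✓; JW at 59.90° ✓; |JW| = 24.40 ✓; ∠JWL = 99.70° ✓; |WL| = 37.80 ✓; ∠(WL, LD) = 82.60° ✗; |LD| = 13.80 ✓.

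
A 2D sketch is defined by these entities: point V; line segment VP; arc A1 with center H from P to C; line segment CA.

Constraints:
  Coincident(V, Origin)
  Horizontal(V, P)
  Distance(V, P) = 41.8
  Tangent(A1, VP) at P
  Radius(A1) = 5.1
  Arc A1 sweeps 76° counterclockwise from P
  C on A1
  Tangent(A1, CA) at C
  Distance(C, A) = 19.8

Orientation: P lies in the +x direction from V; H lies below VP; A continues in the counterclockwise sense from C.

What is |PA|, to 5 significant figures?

25.049

V is at the origin; V and P share the same y with |VP| = 41.8 and P on the +x side, so P = (41.800, 0.0000). Since A1 is tangent to VP there, HP ⟂ VP, so H = P + (0, -5.1) = (41.800, -5.1000). On A1, P sits at bearing 90° from H; a 76° counterclockwise sweep puts C at bearing 166°, so C = H + 5.1·(cos 166°, sin 166°) = (36.851, -3.8662). Tangency of A1 to CA means the radius HC is perpendicular to CA, so CA runs along (−sin 166°, cos 166°); with |CA| = 19.8, A = (32.061, -23.078). Then |PA| = |A − P| = 25.049.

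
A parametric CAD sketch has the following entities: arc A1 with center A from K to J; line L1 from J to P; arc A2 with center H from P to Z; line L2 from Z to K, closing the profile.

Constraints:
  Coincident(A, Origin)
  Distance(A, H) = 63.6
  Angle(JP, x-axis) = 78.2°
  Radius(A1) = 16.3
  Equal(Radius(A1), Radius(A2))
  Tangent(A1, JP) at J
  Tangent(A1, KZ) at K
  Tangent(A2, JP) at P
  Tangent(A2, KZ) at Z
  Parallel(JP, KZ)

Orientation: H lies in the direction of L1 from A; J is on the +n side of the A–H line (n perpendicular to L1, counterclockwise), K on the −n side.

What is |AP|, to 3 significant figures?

65.7

Tangency of A1 to both parallel lines with radius 16.3 puts J and K at A ± 16.3·n: J = (-16.0, 3.33), K = (16.0, -3.33). Equal radii place P and Z the same way about H: P = H + 16.3·n = (-2.95, 65.6), Z = H − 16.3·n = (29.0, 58.9). Then |AP| = |P − A| = 65.7.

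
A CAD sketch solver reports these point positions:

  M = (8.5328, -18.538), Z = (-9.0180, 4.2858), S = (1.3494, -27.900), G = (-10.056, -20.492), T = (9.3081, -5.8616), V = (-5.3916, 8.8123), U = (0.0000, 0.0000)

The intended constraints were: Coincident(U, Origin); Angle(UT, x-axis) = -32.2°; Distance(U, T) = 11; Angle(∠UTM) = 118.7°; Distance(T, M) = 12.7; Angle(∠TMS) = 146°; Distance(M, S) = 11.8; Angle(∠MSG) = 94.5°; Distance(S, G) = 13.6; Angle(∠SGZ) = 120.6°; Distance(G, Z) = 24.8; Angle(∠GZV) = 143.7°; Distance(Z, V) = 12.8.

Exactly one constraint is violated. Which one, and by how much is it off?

Distance(Z, V) = 12.8 — off by 7.00.

U = (0.00, 0.00) ✓; UT at -32.20° ✓; |UT| = 11.00 ✓; ∠UTM = 118.7° ✓; |TM| = 12.70 ✓; ∠TMS = 146.0° ✓; |MS| = 11.80 ✓; ∠MSG = 94.49° ✓; |SG| = 13.60 ✓; ∠SGZ = 120.6° ✓; |GZ| = 24.80 ✓; ∠GZV = 143.7° ✓; |ZV| = 5.800 ✗.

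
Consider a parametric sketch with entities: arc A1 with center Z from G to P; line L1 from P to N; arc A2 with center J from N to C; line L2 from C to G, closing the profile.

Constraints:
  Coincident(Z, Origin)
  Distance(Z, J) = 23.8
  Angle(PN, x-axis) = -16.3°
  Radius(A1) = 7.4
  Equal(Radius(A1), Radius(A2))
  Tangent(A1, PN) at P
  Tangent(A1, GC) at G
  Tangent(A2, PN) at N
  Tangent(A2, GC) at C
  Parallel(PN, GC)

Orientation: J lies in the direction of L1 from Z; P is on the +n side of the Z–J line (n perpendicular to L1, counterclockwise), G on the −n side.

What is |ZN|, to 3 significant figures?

24.9

The slot axis is L1's direction at -16.3°, so u = (cos -16.3°, sin -16.3°) = (0.960, -0.281) and n = (−sin -16.3°, cos -16.3°) = (0.281, 0.960). Z is at the origin and J lies 23.8 along u from Z, so J = 23.8·u = (22.8, -6.68). Tangency of A1 to both parallel lines with radius 7.4 puts P and G at Z ± 7.4·n: P = (2.08, 7.10), G = (-2.08, -7.10). Equal radii place N and C the same way about J: N = J + 7.4·n = (24.9, 0.423), C = J − 7.4·n = (20.8, -13.8). Then |ZN| = |N − Z| = 24.9.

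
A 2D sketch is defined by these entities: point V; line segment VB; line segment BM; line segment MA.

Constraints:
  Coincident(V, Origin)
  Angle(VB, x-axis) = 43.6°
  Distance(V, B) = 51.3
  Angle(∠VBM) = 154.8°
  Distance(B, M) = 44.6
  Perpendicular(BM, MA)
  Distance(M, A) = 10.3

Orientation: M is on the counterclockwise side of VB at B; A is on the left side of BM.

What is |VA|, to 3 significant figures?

91.7

V is at the origin; VB runs at 43.6° with length 51.3, so B = 51.3·(cos 43.6°, sin 43.6°) = (37.2, 35.4). ∠VBM = 154.8°, so BM runs at 43.6° + (180° − 154.8°) = 68.8° from the x-axis; with |BM| = 44.6, M = B + 44.6·(cos 68.8°, sin 68.8°) = (53.3, 77.0). The perpendicularity gives MA at right angles to BM; with |MA| = 10.3 on the left of BM, A = M + 10.3·(-0.932, 0.362) = (43.7, 80.7). Then |VA| = |A − V| = 91.7.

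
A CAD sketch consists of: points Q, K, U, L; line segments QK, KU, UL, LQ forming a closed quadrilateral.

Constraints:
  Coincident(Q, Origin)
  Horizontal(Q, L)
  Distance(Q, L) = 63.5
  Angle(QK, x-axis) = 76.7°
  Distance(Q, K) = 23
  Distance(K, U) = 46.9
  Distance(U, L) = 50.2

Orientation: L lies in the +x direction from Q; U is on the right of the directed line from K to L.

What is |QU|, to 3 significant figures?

29.3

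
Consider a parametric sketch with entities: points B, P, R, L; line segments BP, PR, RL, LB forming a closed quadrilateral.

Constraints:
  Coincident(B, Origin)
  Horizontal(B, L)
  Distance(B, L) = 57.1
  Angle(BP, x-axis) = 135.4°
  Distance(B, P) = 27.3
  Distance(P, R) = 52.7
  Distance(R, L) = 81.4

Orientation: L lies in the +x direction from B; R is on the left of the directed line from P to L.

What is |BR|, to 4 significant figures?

64.93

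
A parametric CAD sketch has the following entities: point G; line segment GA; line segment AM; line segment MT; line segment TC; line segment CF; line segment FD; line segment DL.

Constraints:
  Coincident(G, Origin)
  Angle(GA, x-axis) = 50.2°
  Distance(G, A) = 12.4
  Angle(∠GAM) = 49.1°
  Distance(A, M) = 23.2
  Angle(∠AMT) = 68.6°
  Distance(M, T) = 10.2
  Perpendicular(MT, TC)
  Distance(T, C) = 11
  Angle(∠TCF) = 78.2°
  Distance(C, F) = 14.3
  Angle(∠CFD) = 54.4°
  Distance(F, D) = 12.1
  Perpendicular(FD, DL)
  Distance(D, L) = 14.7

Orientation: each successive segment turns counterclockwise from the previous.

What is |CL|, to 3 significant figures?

4.87

G is at the origin; GA runs at 50.2° with length 12.4, so A = (7.94, 9.53). ∠GAM = 49.1° gives AM at -179° from the x-axis; with |AM| = 23.2, M = (-15.3, 9.08). ∠AMT = 68.6° gives MT at -67.5° from the x-axis; with |MT| = 10.2, T = (-11.4, -0.342). MT ⟂ TC, so TC runs at 22.5°; with |TC| = 11.0, C = (-1.19, 3.87). ∠TCF = 78.2° gives CF at 124° from the x-axis; with |CF| = 14.3, F = (-9.25, 15.7). ∠CFD = 54.4° gives FD at -110° from the x-axis; with |FD| = 12.1, D = (-13.4, 4.32). FD ⟂ DL, so DL runs at -20.1°; with |DL| = 14.7, L = (0.396, -0.734). Then |CL| = |L − C| = 4.87.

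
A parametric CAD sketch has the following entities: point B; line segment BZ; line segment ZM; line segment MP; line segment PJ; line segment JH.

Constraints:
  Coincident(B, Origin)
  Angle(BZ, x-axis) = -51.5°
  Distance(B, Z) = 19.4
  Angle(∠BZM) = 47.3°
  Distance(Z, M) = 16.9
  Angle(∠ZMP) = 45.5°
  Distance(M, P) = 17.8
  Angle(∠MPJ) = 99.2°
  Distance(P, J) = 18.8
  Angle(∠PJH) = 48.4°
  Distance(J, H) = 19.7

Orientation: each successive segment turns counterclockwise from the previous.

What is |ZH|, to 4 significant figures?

8.677

∠MPJ = 99.2° gives PJ at -63.50° from the x-axis; with |PJ| = 18.8, J = (8.596, -25.69). ∠PJH = 48.4° gives JH at 68.10° from the x-axis; with |JH| = 19.7, H = (15.94, -7.415). Then |ZH| = |H − Z| = 8.677.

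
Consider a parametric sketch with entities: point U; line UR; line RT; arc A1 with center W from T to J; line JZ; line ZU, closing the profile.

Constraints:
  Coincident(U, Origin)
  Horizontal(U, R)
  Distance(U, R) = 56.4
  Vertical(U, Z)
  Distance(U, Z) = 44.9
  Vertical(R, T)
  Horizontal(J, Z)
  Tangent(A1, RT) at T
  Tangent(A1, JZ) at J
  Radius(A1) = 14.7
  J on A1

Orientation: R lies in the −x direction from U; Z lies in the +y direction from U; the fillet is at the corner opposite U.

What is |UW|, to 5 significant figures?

51.487

U is at the origin; U and R share the same y with |UR| = 56.4 and R on the −x side, so R = (-56.400, 0.0000). UZ is vertical with |UZ| = 44.9 and Z on the +y side, so Z = (0.0000, 44.900). The virtual corner opposite U is at (-56.400, 44.900). The tangent condition forces WT to be normal to RT and the tangent condition forces WJ to be normal to JZ, with radius 14.7, so the center W sits 14.7 in from both sides at W = (-41.700, 30.200). Then |UW| = |W − U| = 51.487.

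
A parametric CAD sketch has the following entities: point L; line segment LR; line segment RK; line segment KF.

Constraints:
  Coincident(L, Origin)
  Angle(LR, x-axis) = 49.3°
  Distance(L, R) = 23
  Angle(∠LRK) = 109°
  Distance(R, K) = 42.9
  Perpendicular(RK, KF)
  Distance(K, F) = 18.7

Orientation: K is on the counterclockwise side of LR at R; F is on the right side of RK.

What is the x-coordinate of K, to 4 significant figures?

-6.646

L is at the origin; LR runs at 49.3° with length 23.0, so R = 23.0·(cos 49.3°, sin 49.3°) = (15.00, 17.44). ∠LRK = 109.0°, so RK runs at 49.3° + (180° − 109.0°) = 120.3° from the x-axis; with |RK| = 42.9, K = R + 42.9·(cos 120.3°, sin 120.3°) = (-6.646, 54.48). So K.x = -6.646.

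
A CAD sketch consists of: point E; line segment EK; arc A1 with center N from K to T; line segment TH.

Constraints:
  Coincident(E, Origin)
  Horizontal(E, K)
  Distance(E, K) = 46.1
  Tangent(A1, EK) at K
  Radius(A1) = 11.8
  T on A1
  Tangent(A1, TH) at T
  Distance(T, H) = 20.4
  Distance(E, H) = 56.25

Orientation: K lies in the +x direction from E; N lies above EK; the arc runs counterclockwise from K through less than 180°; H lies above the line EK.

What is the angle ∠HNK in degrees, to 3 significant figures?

174°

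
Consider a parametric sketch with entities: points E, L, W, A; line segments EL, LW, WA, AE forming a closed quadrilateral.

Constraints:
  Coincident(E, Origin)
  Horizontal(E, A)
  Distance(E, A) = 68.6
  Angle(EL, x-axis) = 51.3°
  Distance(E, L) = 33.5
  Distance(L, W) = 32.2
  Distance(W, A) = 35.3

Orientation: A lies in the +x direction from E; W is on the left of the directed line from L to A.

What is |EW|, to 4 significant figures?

61.40

Checks: |LW| = 32.20 ✓; |WA| = 35.30 ✓.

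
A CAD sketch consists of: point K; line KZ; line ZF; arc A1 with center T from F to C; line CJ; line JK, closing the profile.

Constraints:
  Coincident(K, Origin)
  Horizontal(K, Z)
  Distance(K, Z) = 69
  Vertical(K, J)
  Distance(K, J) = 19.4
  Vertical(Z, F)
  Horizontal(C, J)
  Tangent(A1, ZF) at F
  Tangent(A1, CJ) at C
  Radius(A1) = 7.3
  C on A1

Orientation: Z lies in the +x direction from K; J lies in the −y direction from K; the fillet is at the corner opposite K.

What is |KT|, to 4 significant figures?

62.88

K and J share the same x with |KJ| = 19.4 and J on the −y side, so J = (0.000, -19.40). The virtual corner opposite K is at (69.00, -19.40). Since A1 is tangent to ZF there, TF ⟂ ZF and the tangent condition forces TC to be normal to CJ, with radius 7.3, so the center T sits 7.3 in from both sides at T = (61.70, -12.10). Then |KT| = |T − K| = 62.88.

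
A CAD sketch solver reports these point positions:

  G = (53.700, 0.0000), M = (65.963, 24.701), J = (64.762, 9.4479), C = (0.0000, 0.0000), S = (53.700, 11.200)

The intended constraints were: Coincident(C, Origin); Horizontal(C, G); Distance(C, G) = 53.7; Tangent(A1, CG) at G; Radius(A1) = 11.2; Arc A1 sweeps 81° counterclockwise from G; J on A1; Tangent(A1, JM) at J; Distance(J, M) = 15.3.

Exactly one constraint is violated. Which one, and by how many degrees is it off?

Tangent(A1, JM) at J — off by 4.50°.

C = (0.00, 0.00) ✓; C.y = 0.00, G.y = 0.00 ✓; |CG| = 53.70 ✓; ∠(SG, GC) = 90.00° ✓; |SG| = 11.20 ✓; bearing(S→J) − bearing(S→G) = 81.00° ✓; |SJ| = 11.20 ✓; ∠(SJ, JM) = 85.50° ✗; |JM| = 15.30 ✓.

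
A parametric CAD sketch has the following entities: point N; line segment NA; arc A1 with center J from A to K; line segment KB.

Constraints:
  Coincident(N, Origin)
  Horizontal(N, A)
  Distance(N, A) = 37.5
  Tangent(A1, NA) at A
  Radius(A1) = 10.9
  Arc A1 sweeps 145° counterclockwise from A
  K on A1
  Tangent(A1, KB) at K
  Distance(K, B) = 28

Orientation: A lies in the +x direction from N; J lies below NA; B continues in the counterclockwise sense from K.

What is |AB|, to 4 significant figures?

39.58

N is at the origin; NA is horizontal with |NA| = 37.5 and A on the +x side, so A = (37.50, 0.000). A1 meets NA tangentially, so JA is at right angles to NA, so J = A + (0, -10.9) = (37.50, -10.90). On A1, A sits at bearing 90° from J; a 145° counterclockwise sweep puts K at bearing 235°, so K = J + 10.9·(cos 235°, sin 235°) = (31.25, -19.83). The tangent condition forces JK to be normal to KB, so KB runs along (−sin 235°, cos 235°); with |KB| = 28.0, B = (54.18, -35.89). Then |AB| = |B − A| = 39.58.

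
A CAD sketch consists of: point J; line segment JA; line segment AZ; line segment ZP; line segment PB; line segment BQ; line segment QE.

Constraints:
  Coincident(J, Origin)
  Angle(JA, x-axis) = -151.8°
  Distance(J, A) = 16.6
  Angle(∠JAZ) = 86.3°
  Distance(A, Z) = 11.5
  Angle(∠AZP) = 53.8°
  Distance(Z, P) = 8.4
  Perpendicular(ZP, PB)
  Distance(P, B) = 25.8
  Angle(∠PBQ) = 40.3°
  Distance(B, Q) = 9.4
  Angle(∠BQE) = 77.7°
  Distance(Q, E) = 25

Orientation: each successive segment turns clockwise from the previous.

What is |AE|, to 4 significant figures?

17.76

J is at the origin; JA runs at -151.8° with length 16.6, so A = (-14.63, -7.844). ∠JAZ = 86.3° gives AZ at 114.5° from the x-axis; with |AZ| = 11.5, Z = (-19.40, 2.620). ∠AZP = 53.8° gives ZP at -11.70° from the x-axis; with |ZP| = 8.4, P = (-11.17, 0.9168). ZP ⟂ PB, so PB runs at -101.7°; with |PB| = 25.8, B = (-16.41, -24.35). ∠PBQ = 40.3° gives BQ at 118.6° from the x-axis; with |BQ| = 9.4, Q = (-20.90, -16.09). ∠BQE = 77.7° gives QE at 16.30° from the x-axis; with |QE| = 25.0, E = (3.090, -9.077). Then |AE| = |E − A| = 17.76.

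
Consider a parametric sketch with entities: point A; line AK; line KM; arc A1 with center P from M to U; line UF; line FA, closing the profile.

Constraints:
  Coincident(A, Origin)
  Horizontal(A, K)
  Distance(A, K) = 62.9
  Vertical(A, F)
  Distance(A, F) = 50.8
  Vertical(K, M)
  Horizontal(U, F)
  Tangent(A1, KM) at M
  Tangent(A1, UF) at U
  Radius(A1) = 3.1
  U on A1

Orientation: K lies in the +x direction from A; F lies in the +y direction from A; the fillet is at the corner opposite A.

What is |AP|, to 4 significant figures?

76.49

A is at the origin; AK is horizontal with |AK| = 62.9 and K on the +x side, so K = (62.90, 0.000). AF is vertical with |AF| = 50.8 and F on the +y side, so F = (0.000, 50.80). The virtual corner opposite A is at (62.90, 50.80). Tangency of A1 to KM means the radius PM is perpendicular to KM and since A1 is tangent to UF there, PU ⟂ UF, with radius 3.1, so the center P sits 3.1 in from both sides at P = (59.80, 47.70). Then |AP| = |P − A| = 76.49.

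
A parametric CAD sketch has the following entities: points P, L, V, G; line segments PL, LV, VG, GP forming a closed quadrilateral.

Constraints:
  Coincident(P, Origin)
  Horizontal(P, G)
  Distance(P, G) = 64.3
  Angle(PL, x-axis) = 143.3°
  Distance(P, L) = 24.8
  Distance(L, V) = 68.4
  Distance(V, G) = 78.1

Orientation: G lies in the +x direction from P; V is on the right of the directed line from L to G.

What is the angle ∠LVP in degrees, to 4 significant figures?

15.86°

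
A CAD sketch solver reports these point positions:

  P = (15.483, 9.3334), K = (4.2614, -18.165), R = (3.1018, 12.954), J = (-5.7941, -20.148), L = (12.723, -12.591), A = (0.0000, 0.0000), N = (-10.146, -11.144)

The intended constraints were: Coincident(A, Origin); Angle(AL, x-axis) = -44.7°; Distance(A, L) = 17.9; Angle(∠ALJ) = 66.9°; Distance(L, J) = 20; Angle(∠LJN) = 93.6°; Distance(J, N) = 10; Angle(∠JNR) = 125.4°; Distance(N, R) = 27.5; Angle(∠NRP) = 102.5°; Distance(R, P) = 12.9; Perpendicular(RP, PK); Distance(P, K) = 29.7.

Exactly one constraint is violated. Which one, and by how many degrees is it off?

Perpendicular(RP, PK) — off by 5.90°.

A = (0.00, 0.00) ✓; AL at -44.70° ✓; |AL| = 17.90 ✓; ∠ALJ = 66.90° ✓; |LJ| = 20.00 ✓; ∠LJN = 93.60° ✓; |JN| = 10.00 ✓; ∠JNR = 125.4° ✓; |NR| = 27.50 ✓; ∠NRP = 102.5° ✓; |RP| = 12.90 ✓; ∠(RP, PK) = 95.90° ✗; |PK| = 29.70 ✓.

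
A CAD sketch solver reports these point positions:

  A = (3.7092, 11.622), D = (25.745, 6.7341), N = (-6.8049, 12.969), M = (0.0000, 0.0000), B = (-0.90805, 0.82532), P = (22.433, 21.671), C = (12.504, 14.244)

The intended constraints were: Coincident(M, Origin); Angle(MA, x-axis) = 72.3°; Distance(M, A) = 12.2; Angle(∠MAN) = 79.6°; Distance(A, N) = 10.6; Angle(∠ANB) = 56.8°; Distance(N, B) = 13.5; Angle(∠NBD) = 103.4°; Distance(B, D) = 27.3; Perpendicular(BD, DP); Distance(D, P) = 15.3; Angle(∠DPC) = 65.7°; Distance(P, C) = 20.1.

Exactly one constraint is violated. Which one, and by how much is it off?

Distance(P, C) = 20.1 — off by 7.70.

M = (0.00, 0.00) ✓; MA at 72.30° ✓; |MA| = 12.20 ✓; ∠MAN = 79.60° ✓; |AN| = 10.60 ✓; ∠ANB = 56.80° ✓; |NB| = 13.50 ✓; ∠NBD = 103.4° ✓; |BD| = 27.30 ✓; ∠(BD, DP) = 90.00° ✓; |DP| = 15.30 ✓; ∠DPC = 65.71° ✓; |PC| = 12.40 ✗.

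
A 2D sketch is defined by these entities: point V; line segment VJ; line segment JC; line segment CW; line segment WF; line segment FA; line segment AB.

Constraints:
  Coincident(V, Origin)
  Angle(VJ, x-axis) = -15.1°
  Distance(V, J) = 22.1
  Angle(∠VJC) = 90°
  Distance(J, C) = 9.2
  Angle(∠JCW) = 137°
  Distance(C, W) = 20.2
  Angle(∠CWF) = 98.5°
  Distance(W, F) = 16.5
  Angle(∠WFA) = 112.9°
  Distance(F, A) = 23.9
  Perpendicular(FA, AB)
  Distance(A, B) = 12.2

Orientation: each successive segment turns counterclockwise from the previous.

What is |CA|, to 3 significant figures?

28.9

V is at the origin; VJ runs at -15.1° with length 22.1, so J = (21.3, -5.76). ∠VJC = 90.0° gives JC at 74.9° from the x-axis; with |JC| = 9.2, C = (23.7, 3.13). ∠JCW = 137.0° gives CW at 118° from the x-axis; with |CW| = 20.2, W = (14.3, 21.0). ∠CWF = 98.5° gives WF at -161° from the x-axis; with |WF| = 16.5, F = (-1.28, 15.5). ∠WFA = 112.9° gives FA at -93.5° from the x-axis; with |FA| = 23.9, A = (-2.74, -8.36). Then |CA| = |A − C| = 28.9.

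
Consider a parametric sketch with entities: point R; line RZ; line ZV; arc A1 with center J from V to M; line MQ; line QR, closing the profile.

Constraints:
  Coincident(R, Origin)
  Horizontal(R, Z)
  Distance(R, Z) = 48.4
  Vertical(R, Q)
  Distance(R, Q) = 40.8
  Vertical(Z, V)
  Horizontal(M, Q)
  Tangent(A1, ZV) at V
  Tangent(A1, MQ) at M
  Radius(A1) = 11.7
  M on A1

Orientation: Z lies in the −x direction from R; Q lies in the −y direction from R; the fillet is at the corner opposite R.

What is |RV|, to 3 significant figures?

56.5

R is at the origin; RZ is horizontal with |RZ| = 48.4 and Z on the −x side, so Z = (-48.4, 0.00). RQ is vertical with |RQ| = 40.8 and Q on the −y side, so Q = (0.00, -40.8). The virtual corner opposite R is at (-48.4, -40.8). The tangent condition forces JV to be normal to ZV and since A1 is tangent to MQ there, JM ⟂ MQ, with radius 11.7, so the center J sits 11.7 in from both sides at J = (-36.7, -29.1). That places the tangent points at V = (-48.4, -29.1) on ZV and M = (-36.7, -40.8) on MQ. Then |RV| = |V − R| = 56.5.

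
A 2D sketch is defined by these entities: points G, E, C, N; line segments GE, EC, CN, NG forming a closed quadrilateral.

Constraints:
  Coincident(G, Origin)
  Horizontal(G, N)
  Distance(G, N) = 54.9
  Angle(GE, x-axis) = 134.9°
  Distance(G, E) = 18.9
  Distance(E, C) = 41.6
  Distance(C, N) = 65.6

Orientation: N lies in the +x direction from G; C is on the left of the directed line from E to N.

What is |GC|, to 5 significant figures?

48.858

G is at the origin; GN is horizontal with |GN| = 54.9 and N in +x, so N = (54.9, 0). GE runs at 134.9° with |GE| = 18.9, so E = (-13.341, 13.388). C is determined by |EC| = 41.6 and |CN| = 65.6 together: it lies at the intersection of circle(E, 41.6) and circle(N, 65.6). With |EN| = 69.542, the foot of the radical line on EN is 16.273 from E and the perpendicular offset is √(41.6² − 16.273²) = 38.285. Taking the left-of-EN solution: C = (9.9977, 47.824).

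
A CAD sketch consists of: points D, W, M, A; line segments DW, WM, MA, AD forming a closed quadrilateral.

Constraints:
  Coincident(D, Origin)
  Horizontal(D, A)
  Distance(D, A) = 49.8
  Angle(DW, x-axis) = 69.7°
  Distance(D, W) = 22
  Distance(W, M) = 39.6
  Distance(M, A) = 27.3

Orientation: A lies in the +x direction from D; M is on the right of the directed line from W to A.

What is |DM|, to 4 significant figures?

30.04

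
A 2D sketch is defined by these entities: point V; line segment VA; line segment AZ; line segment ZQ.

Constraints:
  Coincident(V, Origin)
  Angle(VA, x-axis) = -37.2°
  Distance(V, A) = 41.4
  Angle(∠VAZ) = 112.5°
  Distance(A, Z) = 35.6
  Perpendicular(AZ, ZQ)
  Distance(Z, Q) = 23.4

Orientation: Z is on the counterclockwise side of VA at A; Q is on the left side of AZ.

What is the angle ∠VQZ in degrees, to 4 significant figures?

106.1°

∠VAZ = 112.5°, so AZ runs at -37.2° + (180° − 112.5°) = 30.30° from the x-axis; with |AZ| = 35.6, Z = A + 35.6·(cos 30.30°, sin 30.30°) = (63.71, -7.069). The perpendicularity gives ZQ at right angles to AZ; with |ZQ| = 23.4 on the left of AZ, Q = Z + 23.4·(-0.5045, 0.8634) = (51.91, 13.13). Then cos ∠VQZ = QV·QZ / (|QV||QZ|), giving 106.1°.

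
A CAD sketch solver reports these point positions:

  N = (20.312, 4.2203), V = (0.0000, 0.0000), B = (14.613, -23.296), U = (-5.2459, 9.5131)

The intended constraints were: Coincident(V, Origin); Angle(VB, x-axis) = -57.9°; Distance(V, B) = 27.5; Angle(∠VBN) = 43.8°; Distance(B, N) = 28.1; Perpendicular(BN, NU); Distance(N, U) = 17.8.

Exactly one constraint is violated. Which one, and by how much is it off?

Distance(N, U) = 17.8 — off by 8.30.

V = (0.00, 0.00) ✓; VB at -57.90° ✓; |VB| = 27.50 ✓; ∠VBN = 43.80° ✓; |BN| = 28.10 ✓; ∠(BN, NU) = 90.00° ✓; |NU| = 26.10 ✗.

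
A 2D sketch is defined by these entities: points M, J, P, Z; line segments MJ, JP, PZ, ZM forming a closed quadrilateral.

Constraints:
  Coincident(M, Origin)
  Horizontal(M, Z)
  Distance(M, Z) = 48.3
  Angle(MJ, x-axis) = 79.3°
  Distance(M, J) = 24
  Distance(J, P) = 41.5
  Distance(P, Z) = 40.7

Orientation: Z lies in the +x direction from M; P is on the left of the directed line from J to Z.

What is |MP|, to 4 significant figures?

58.52

Checks: |JP| = 41.50 ✓; |PZ| = 40.70 ✓.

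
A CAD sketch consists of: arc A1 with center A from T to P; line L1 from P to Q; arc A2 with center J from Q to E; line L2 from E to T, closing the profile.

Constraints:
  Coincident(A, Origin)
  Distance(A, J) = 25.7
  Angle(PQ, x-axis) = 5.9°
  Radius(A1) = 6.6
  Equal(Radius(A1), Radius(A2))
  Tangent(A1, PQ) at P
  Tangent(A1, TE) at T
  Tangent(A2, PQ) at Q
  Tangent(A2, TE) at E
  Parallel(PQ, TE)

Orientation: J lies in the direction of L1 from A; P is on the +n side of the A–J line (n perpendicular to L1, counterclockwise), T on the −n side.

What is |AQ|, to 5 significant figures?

26.534

The slot axis is L1's direction at 5.9°, so u = (cos 5.9°, sin 5.9°) = (0.99470, 0.10279) and n = (−sin 5.9°, cos 5.9°) = (-0.10279, 0.99470). A is at the origin and J lies 25.7 along u from A, so J = 25.7·u = (25.564, 2.6418). Tangency of A1 to both parallel lines with radius 6.6 puts P and T at A ± 6.6·n: P = (-0.67843, 6.5650), T = (0.67843, -6.5650). Equal radii place Q and E the same way about J: Q = J + 6.6·n = (24.885, 9.2068), E = J − 6.6·n = (26.242, -3.9233). Then |AQ| = |Q − A| = 26.534.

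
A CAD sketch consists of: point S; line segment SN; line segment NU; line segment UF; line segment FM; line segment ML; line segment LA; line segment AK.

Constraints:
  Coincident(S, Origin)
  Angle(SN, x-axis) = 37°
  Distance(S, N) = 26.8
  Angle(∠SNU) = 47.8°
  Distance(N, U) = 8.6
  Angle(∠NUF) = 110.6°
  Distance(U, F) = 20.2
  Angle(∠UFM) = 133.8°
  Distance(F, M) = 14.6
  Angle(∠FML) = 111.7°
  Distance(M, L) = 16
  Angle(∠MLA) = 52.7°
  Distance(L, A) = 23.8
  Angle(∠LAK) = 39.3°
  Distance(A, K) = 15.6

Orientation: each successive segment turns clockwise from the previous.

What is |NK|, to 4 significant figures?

29.93

∠MLA = 52.7° gives LA at -46.40° from the x-axis; with |LA| = 23.8, A = (7.552, 8.239). ∠LAK = 39.3° gives AK at 172.9° from the x-axis; with |AK| = 15.6, K = (-7.928, 10.17). Then |NK| = |K − N| = 29.93.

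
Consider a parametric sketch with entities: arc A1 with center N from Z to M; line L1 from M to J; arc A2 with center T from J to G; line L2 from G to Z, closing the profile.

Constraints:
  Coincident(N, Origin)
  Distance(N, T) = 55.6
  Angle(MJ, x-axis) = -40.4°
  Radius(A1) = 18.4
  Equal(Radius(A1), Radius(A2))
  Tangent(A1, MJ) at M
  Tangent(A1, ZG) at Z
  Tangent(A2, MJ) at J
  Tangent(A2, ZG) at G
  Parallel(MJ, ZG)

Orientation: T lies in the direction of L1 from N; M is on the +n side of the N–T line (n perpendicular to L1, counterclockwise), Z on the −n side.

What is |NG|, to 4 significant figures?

58.57

The slot axis is L1's direction at -40.4°, so u = (cos -40.4°, sin -40.4°) = (0.7615, -0.6481) and n = (−sin -40.4°, cos -40.4°) = (0.6481, 0.7615). N is at the origin and T lies 55.6 along u from N, so T = 55.6·u = (42.34, -36.04). Tangency of A1 to both parallel lines with radius 18.4 puts M and Z at N ± 18.4·n: M = (11.93, 14.01), Z = (-11.93, -14.01). Equal radii place J and G the same way about T: J = T + 18.4·n = (54.27, -22.02), G = T − 18.4·n = (30.42, -50.05). Then |NG| = |G − N| = 58.57.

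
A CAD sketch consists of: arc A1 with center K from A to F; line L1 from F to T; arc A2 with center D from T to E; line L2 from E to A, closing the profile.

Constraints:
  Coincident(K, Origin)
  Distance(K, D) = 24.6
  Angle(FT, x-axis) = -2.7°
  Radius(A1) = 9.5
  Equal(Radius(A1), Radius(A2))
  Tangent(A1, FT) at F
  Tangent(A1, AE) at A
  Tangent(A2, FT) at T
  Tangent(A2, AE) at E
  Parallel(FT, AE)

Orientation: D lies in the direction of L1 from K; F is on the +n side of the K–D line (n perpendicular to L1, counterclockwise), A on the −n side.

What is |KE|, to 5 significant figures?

26.371

The slot axis is L1's direction at -2.7°, so u = (cos -2.7°, sin -2.7°) = (0.99889, -0.047106) and n = (−sin -2.7°, cos -2.7°) = (0.047106, 0.99889). K is at the origin and D lies 24.6 along u from K, so D = 24.6·u = (24.573, -1.1588). Tangency of A1 to both parallel lines with radius 9.5 puts F and A at K ± 9.5·n: F = (0.44751, 9.4895), A = (-0.44751, -9.4895). Equal radii place T and E the same way about D: T = D + 9.5·n = (25.020, 8.3306), E = D − 9.5·n = (24.125, -10.648). Then |KE| = |E − K| = 26.371.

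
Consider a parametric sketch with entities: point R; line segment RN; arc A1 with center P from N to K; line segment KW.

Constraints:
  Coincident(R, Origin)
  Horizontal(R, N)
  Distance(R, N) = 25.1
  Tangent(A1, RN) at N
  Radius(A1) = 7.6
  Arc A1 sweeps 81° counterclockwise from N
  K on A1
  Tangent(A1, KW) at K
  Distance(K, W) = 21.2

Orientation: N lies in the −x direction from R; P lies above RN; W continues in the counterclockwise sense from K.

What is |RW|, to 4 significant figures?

30.85

R is at the origin; RN is horizontal with |RN| = 25.1 and N on the −x side, so N = (-25.10, 0.000). Since A1 is tangent to RN there, PN ⟂ RN, so P = N + (0, 7.6) = (-25.10, 7.600). On A1, N sits at bearing -90° from P; an 81° counterclockwise sweep puts K at bearing -9°, so K = P + 7.6·(cos -9°, sin -9°) = (-17.59, 6.411). Tangency of A1 to KW means the radius PK is perpendicular to KW, so KW runs along (−sin -9°, cos -9°); with |KW| = 21.2, W = (-14.28, 27.35). Then |RW| = |W − R| = 30.85.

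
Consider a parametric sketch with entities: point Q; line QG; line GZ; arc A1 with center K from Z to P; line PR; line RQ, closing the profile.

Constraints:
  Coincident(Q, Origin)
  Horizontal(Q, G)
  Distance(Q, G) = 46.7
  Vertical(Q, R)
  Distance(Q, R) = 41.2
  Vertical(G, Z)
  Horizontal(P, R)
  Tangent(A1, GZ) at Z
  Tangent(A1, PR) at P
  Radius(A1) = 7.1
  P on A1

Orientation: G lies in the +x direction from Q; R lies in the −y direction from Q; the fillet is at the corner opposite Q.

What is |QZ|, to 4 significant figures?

57.82

Q is at the origin; QG is horizontal with |QG| = 46.7 and G on the +x side, so G = (46.70, 0.000). QR is vertical with |QR| = 41.2 and R on the −y side, so R = (0.000, -41.20). The virtual corner opposite Q is at (46.70, -41.20). The tangent condition forces KZ to be normal to GZ and since A1 is tangent to PR there, KP ⟂ PR, with radius 7.1, so the center K sits 7.1 in from both sides at K = (39.60, -34.10). That places the tangent points at Z = (46.70, -34.10) on GZ and P = (39.60, -41.20) on PR. Then |QZ| = |Z − Q| = 57.82.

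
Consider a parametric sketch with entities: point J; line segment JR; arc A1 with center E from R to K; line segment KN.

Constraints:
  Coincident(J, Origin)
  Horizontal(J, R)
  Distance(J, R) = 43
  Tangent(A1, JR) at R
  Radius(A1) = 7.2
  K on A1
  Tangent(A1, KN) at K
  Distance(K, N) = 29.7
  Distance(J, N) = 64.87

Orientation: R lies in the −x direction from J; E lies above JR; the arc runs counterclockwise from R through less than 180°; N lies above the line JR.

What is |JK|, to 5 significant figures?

38.808

Checks: |EK| = 7.200 ✓; ∠(EK, KN) = 90.00° ✓; |KN| = 29.70 ✓; |JN| = 64.87 ✓.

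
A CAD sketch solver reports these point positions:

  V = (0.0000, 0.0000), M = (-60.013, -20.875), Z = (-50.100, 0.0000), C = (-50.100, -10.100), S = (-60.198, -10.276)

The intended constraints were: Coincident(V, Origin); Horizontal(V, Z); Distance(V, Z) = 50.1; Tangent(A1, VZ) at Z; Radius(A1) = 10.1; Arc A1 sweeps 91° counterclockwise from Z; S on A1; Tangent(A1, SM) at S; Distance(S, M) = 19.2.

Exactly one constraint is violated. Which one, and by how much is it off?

Distance(S, M) = 19.2 — off by 8.60.

V = (0.00, 0.00) ✓; V.y = 0.00, Z.y = 0.00 ✓; |VZ| = 50.10 ✓; ∠(CZ, ZV) = 90.00° ✓; |CZ| = 10.10 ✓; bearing(C→S) − bearing(C→Z) = 91.00° ✓; |CS| = 10.10 ✓; ∠(CS, SM) = 90.00° ✓; |SM| = 10.60 ✗.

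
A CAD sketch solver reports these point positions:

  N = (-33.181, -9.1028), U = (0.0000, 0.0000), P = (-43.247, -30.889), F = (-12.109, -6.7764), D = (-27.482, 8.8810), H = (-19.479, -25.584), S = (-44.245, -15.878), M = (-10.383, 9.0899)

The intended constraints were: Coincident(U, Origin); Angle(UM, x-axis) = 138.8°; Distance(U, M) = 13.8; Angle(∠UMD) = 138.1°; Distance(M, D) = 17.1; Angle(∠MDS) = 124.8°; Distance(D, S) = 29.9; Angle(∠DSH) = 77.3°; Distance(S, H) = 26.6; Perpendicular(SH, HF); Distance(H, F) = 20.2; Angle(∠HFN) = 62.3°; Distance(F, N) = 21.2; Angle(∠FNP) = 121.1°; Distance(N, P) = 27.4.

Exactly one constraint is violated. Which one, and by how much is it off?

Distance(N, P) = 27.4 — off by 3.40.

U = (0.00, 0.00) ✓; UM at 138.8° ✓; |UM| = 13.80 ✓; ∠UMD = 138.1° ✓; |MD| = 17.10 ✓; ∠MDS = 124.8° ✓; |DS| = 29.90 ✓; ∠DSH = 77.30° ✓; |SH| = 26.60 ✓; ∠(SH, HF) = 90.00° ✓; |HF| = 20.20 ✓; ∠HFN = 62.30° ✓; |FN| = 21.20 ✓; ∠FNP = 121.1° ✓; |NP| = 24.00 ✗.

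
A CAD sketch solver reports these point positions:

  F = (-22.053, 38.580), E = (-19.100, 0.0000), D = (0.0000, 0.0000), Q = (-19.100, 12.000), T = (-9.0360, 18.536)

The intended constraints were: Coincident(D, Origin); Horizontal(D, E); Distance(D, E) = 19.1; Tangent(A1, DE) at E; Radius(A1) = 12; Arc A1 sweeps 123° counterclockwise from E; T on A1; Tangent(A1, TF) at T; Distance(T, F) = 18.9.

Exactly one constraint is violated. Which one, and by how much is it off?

Distance(T, F) = 18.9 — off by 5.00.

D = (0.00, 0.00) ✓; D.y = 0.00, E.y = 0.00 ✓; |DE| = 19.10 ✓; ∠(QE, ED) = 90.00° ✓; |QE| = 12.00 ✓; bearing(Q→T) − bearing(Q→E) = 123.0° ✓; |QT| = 12.00 ✓; ∠(QT, TF) = 90.00° ✓; |TF| = 23.90 ✗.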